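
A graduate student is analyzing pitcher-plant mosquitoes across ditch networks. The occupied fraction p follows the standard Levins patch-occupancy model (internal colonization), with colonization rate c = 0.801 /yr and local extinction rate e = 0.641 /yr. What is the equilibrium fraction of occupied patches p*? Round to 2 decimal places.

At equilibrium, colonization balances extinction: c·p*·(1−p*) = e·p*.
So p* = 1 − e/c = 1 − 0.641/0.801 = 1 − 0.8002 = 0.1998.

0.20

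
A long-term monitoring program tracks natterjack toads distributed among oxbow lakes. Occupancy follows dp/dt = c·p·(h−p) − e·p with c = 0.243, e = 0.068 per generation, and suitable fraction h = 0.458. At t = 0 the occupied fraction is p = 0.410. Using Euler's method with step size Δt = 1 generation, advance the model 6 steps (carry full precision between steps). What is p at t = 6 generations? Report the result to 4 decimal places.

Update rule: p ← p + [c·p·(h−p) − e·p]·Δt with Δt = 1.
  1  |  dp/dt·Δt = -0.023098  |  p_1 = 0.386902
  2  |  dp/dt·Δt = -0.019625  |  p_2 = 0.367277
  3  |  dp/dt·Δt = -0.016878  |  p_3 = 0.350399
  4  |  dp/dt·Δt = -0.014665  |  p_4 = 0.335734
  5  |  dp/dt·Δt = -0.012855  |  p_5 = 0.322879
  6  |  dp/dt·Δt = -0.011354  |  p_6 = 0.311525

0.3115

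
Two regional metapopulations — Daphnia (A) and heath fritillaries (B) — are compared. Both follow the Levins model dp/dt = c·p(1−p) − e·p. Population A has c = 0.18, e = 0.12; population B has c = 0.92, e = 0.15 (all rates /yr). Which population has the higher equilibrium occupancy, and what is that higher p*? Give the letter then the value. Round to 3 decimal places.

B, 0.837

A: p*_A = 1 − 0.12/0.18 = 0.3333.
B: p*_B = 1 − 0.15/0.92 = 0.8370.
B is higher at 0.8370.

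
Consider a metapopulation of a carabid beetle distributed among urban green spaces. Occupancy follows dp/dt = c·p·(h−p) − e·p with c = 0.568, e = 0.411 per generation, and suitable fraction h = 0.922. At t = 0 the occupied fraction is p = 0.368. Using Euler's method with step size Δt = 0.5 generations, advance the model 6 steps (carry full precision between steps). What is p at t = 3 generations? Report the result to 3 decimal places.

Update rule: p ← p + [c·p·(h−p) − e·p]·Δt with Δt = 0.5.
p: 0.36800 → 0.35028  (Δp = -0.01772)
p: 0.35028 → 0.33517  (Δp = -0.01511)
p: 0.33517 → 0.32215  (Δp = -0.01302)
p: 0.32215 → 0.31083  (Δp = -0.01132)
p: 0.31083 → 0.30091  (Δp = -0.00992)
p: 0.30091 → 0.29215  (Δp = -0.00876)

0.292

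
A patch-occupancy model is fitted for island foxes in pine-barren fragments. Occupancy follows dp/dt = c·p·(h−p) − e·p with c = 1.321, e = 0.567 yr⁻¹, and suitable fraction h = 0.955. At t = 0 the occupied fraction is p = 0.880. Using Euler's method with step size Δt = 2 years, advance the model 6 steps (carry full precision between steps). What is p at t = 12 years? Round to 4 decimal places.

Update rule: p ← p + [c·p·(h−p) − e·p]·Δt with Δt = 2.
  1  |  dp/dt·Δt = -0.823548  |  p_1 = 0.056452
  2  |  dp/dt·Δt = +0.069998  |  p_2 = 0.126450
  3  |  dp/dt·Δt = +0.133409  |  p_3 = 0.259859
  4  |  dp/dt·Δt = +0.182567  |  p_4 = 0.442426
  5  |  dp/dt·Δt = +0.097431  |  p_5 = 0.539857
  6  |  dp/dt·Δt = -0.020079  |  p_6 = 0.519778

0.5198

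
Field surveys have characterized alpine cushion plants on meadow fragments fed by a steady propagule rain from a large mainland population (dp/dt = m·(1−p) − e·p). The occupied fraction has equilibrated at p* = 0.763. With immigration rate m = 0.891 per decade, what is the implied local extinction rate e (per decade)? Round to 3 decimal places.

At equilibrium m(1−p*) = e·p*, so e = m(1−p*)/p*.
e = 0.891 × 0.2370 / 0.763 = 0.2768.

0.277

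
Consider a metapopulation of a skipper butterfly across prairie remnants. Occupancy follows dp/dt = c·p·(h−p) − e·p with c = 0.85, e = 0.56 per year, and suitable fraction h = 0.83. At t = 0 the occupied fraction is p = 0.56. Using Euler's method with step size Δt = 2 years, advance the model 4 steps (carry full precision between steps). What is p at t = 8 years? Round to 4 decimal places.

0.1772

Update rule: p ← p + [c·p·(h−p) − e·p]·Δt with Δt = 2.
step 1: Δp = -0.37016, p = 0.18984
step 2: Δp = -0.00602, p = 0.18382
step 3: Δp = -0.00395, p = 0.17987
step 4: Δp = -0.00266, p = 0.17721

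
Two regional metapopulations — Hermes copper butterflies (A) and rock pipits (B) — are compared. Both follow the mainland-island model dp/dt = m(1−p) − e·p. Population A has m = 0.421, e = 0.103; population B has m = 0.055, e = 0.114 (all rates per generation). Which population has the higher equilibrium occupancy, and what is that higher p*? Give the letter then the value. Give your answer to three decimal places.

A: p*_A = m/(m+e) = 0.421/0.5240 = 0.8034.
B: p*_B = 0.055/0.1690 = 0.3254.
A is higher at 0.8034.

A, 0.803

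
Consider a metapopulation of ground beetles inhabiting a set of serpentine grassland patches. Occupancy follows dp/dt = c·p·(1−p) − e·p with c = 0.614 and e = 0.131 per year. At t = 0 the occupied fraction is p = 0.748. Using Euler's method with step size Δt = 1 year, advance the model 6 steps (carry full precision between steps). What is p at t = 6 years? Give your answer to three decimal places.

Update rule: p ← p + [c·p·(1−p) − e·p]·Δt with Δt = 1.
t = 1: p = 0.74800 + (+0.01775) = 0.76575
t = 2: p = 0.76575 + (+0.00982) = 0.77557
t = 3: p = 0.77557 + (+0.00527) = 0.78085
t = 4: p = 0.78085 + (+0.00278) = 0.78363
t = 5: p = 0.78363 + (+0.00145) = 0.78508
t = 6: p = 0.78508 + (+0.00076) = 0.78583

0.786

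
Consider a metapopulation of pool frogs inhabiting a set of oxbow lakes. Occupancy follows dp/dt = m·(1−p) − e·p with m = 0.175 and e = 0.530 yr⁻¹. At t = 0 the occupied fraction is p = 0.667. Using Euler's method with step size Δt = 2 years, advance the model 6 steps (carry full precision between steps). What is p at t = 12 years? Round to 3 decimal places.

Update rule: p ← p + [m·(1−p) − e·p]·Δt with Δt = 2.
p: 0.66700 → 0.07653  (Δp = -0.59047)
p: 0.07653 → 0.31862  (Δp = +0.24209)
p: 0.31862 → 0.21936  (Δp = -0.09926)
p: 0.21936 → 0.26006  (Δp = +0.04070)
p: 0.26006 → 0.24338  (Δp = -0.01669)
p: 0.24338 → 0.25022  (Δp = +0.00684)

0.250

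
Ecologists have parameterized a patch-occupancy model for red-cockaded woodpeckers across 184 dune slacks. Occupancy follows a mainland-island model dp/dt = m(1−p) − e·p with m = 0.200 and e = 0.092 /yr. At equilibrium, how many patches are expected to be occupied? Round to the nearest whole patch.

p* = m/(m+e) = 0.200/0.2920 = 0.6849.
Expected occupied patches = N × p* = 184 × 0.6849 = 126.03 ≈ 126.

126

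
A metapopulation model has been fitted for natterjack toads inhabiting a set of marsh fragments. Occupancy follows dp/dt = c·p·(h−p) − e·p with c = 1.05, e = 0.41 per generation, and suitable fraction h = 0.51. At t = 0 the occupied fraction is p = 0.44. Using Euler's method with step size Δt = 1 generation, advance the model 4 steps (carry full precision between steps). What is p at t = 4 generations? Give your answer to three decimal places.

0.189

Update rule: p ← p + [c·p·(h−p) − e·p]·Δt with Δt = 1.
step 1: Δp = -0.14806, p = 0.29194
step 2: Δp = -0.05285, p = 0.23909
step 3: Δp = -0.03002, p = 0.20907
step 4: Δp = -0.01966, p = 0.18941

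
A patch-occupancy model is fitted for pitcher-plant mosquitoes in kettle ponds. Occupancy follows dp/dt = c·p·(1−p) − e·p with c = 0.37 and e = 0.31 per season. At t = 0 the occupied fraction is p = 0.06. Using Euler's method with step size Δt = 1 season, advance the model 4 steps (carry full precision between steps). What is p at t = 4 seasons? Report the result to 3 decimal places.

Update rule: p ← p + [c·p·(1−p) − e·p]·Δt with Δt = 1.
p: 0.06000 → 0.06227  (Δp = +0.00227)
p: 0.06227 → 0.06457  (Δp = +0.00230)
p: 0.06457 → 0.06690  (Δp = +0.00233)
p: 0.06690 → 0.06926  (Δp = +0.00236)

0.069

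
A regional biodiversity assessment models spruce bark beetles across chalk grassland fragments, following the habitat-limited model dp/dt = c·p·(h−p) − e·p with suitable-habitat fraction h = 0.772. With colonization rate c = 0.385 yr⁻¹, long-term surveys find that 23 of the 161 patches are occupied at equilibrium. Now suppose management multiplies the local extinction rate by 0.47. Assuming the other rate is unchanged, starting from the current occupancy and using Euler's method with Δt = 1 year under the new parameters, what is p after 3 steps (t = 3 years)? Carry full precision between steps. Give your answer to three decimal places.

0.201

Observed p* = 23/161 = 0.14286.
Balance c(h−p*) = e gives e = 0.385×(0.772 − 0.14286) = 0.24222.
Starting from p₀ = 0.14286; update p ← p + (dp/dt)·Δt with the new parameters.
t = 1: p = 0.14286 + (+0.01834) = 0.16120
t = 2: p = 0.16120 + (+0.01956) = 0.18075
t = 3: p = 0.18075 + (+0.02057) = 0.20132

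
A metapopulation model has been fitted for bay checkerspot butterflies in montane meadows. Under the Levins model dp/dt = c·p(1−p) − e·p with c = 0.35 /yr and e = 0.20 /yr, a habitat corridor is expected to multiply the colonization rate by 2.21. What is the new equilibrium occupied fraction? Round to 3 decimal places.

Before: p* = 1 − 0.20/0.35 = 0.4286.
After the change, c = 0.7735, e = 0.2, so p* = 1 − 0.2/0.7735 = 0.7414.

0.741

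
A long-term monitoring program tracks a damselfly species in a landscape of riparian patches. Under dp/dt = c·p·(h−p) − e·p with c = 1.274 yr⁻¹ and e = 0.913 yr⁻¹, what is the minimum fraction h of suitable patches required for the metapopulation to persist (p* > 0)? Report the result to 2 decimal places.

0.72

p* = h − e/c is positive only when h > e/c.
h_min = e/c = 0.913/1.274 = 0.7166.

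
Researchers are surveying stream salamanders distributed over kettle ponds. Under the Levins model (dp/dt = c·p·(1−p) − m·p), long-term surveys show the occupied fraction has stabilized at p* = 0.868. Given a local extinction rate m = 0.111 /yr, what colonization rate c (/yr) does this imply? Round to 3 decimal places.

At equilibrium c(1−p*) = m, so c = m/(1−p*).
c = 0.111/(1 − 0.868) = 0.111/0.1320 = 0.8409.

0.841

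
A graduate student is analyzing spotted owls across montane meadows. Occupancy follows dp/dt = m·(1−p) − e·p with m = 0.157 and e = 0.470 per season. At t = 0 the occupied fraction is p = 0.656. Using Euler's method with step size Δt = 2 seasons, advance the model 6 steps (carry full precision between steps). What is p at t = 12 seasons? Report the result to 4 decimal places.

Update rule: p ← p + [m·(1−p) − e·p]·Δt with Δt = 2.
p: 0.65600 → 0.14738  (Δp = -0.50862)
p: 0.14738 → 0.27657  (Δp = +0.12919)
p: 0.27657 → 0.24375  (Δp = -0.03281)
p: 0.24375 → 0.25209  (Δp = +0.00833)
p: 0.25209 → 0.24997  (Δp = -0.00212)
p: 0.24997 → 0.25051  (Δp = +0.00054)

0.2505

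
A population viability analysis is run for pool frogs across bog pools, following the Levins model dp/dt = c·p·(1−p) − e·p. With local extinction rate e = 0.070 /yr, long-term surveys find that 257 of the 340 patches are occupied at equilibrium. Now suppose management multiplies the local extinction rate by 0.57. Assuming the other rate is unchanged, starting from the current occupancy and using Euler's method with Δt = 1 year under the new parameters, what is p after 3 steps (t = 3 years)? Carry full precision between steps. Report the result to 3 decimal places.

Observed p* = 257/340 = 0.75588.
Balance c(1−p*) = e gives c = e/(1 − 0.75588) = 0.070/0.24412 = 0.28675.
Starting from p₀ = 0.75588; update p ← p + (dp/dt)·Δt with the new parameters.
  1  |  dp/dt·Δt = +0.022752  |  p_1 = 0.778634
  2  |  dp/dt·Δt = +0.018357  |  p_2 = 0.796991
  3  |  dp/dt·Δt = +0.014595  |  p_3 = 0.811586

0.812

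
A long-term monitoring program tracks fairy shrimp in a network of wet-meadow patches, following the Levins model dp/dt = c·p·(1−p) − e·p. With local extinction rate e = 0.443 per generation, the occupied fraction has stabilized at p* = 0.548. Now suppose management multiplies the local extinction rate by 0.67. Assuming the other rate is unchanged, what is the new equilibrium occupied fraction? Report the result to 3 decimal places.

0.697

Balance c(1−p*) = e gives c = e/(1 − 0.54800) = 0.443/0.45200 = 0.98009.
New p* = 1 − e/c = 1 − 0.29681/0.98009 = 0.69716.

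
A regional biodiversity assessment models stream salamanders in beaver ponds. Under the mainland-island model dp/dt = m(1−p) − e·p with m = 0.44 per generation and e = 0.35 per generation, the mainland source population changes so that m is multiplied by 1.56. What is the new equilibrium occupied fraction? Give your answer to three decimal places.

0.662

Before: p* = 0.44/(0.44+0.35) = 0.5570.
After: m = 0.6864, e = 0.35; p* = 0.6864/1.0364 = 0.6623.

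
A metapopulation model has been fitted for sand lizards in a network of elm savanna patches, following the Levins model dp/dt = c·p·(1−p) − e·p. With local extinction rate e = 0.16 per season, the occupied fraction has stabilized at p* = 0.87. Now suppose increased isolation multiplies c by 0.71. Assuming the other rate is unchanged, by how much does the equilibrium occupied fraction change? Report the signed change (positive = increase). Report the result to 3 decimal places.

-0.053

Balance c(1−p*) = e gives c = e/(1 − 0.87000) = 0.16/0.13000 = 1.23077.
New p* = 1 − e/c = 1 − 0.16000/0.87385 = 0.81690.
Δp* = 0.81690 − 0.87000 = -0.05310.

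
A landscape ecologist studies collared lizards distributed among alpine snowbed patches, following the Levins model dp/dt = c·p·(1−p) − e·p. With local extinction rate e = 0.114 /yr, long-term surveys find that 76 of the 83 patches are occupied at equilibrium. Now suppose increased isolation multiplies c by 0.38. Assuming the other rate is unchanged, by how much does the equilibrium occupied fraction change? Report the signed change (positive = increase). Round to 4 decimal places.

-0.1376

Observed p* = 76/83 = 0.91566.
Balance c(1−p*) = e gives c = e/(1 − 0.91566) = 0.114/0.08434 = 1.35167.
New p* = 1 − e/c = 1 − 0.11400/0.51363 = 0.77805.
Δp* = 0.77805 − 0.91566 = -0.13761.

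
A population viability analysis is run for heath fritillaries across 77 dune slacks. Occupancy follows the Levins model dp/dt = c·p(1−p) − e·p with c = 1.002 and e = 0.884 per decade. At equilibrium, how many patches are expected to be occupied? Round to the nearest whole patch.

p* = 1 − e/c = 1 − 0.884/1.002 = 0.1178.
Expected occupied patches = N × p* = 77 × 0.1178 = 9.07 ≈ 9.

9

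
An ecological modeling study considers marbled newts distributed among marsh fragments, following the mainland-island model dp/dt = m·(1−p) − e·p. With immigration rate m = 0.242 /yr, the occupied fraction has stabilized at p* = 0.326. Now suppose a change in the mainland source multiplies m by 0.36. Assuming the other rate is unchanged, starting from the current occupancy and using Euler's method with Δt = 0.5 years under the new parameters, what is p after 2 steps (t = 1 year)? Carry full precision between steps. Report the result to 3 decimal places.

Balance m(1−p*) = e·p* gives e = m(1−p*)/p* = 0.242×0.67400/0.32600 = 0.50033.
Starting from p₀ = 0.32600; update p ← p + (dp/dt)·Δt with the new parameters.
p: 0.32600 → 0.27381  (Δp = -0.05219)
p: 0.27381 → 0.23694  (Δp = -0.03686)

0.237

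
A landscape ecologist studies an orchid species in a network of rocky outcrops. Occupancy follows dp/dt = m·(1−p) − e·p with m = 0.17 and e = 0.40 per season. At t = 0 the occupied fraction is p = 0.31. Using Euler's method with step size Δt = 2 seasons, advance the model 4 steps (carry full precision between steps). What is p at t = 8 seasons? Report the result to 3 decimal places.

0.298

Update rule: p ← p + [m·(1−p) − e·p]·Δt with Δt = 2.
  1  |  dp/dt·Δt = -0.013400  |  p_1 = 0.296600
  2  |  dp/dt·Δt = +0.001876  |  p_2 = 0.298476
  3  |  dp/dt·Δt = -0.000263  |  p_3 = 0.298213
  4  |  dp/dt·Δt = +0.000037  |  p_4 = 0.298250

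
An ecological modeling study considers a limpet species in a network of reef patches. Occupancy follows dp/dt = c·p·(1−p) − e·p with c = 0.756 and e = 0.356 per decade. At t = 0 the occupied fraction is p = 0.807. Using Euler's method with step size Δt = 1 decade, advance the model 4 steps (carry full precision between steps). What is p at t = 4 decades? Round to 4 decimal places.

0.5471

Update rule: p ← p + [c·p·(1−p) − e·p]·Δt with Δt = 1.
step 1: Δp = -0.16954, p = 0.63746
step 2: Δp = -0.05222, p = 0.58524
step 3: Δp = -0.02484, p = 0.56040
step 4: Δp = -0.01326, p = 0.54714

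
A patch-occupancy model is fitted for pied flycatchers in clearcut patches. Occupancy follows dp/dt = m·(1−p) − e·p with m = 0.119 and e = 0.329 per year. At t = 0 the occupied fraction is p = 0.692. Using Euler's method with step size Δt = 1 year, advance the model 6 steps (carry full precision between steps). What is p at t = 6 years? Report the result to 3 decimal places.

0.278

Update rule: p ← p + [m·(1−p) − e·p]·Δt with Δt = 1.
  1  |  dp/dt·Δt = -0.191016  |  p_1 = 0.500984
  2  |  dp/dt·Δt = -0.105441  |  p_2 = 0.395543
  3  |  dp/dt·Δt = -0.058203  |  p_3 = 0.337340
  4  |  dp/dt·Δt = -0.032128  |  p_4 = 0.305212
  5  |  dp/dt·Δt = -0.017735  |  p_5 = 0.287477
  6  |  dp/dt·Δt = -0.009790  |  p_6 = 0.277687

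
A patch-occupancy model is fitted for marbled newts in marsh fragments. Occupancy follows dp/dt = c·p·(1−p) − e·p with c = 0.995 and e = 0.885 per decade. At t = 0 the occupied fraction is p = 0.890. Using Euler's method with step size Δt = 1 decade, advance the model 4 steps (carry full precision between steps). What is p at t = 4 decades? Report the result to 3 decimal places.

Update rule: p ← p + [c·p·(1−p) − e·p]·Δt with Δt = 1.
step 1: Δp = -0.69024, p = 0.19976
step 2: Δp = -0.01773, p = 0.18203
step 3: Δp = -0.01295, p = 0.16908
step 4: Δp = -0.00985, p = 0.15924

0.159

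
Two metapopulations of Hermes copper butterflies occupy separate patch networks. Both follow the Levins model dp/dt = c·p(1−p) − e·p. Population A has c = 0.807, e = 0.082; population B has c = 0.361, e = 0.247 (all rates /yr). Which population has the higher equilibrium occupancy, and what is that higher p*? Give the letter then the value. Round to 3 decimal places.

A, 0.898

A: p*_A = 1 − 0.082/0.807 = 0.8984.
B: p*_B = 1 − 0.247/0.361 = 0.3158.
A is higher at 0.8984.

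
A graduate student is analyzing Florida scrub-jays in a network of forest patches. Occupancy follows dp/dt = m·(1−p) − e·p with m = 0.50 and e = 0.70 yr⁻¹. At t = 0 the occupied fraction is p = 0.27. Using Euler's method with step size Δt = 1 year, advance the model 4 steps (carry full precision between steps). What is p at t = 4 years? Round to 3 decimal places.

Update rule: p ← p + [m·(1−p) − e·p]·Δt with Δt = 1.
step 1: Δp = +0.17600, p = 0.44600
step 2: Δp = -0.03520, p = 0.41080
step 3: Δp = +0.00704, p = 0.41784
step 4: Δp = -0.00141, p = 0.41643

0.416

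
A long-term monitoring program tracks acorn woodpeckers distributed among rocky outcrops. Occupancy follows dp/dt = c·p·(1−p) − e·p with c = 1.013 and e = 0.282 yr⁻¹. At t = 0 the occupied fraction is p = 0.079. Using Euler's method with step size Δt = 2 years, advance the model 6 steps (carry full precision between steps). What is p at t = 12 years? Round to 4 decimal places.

Update rule: p ← p + [c·p·(1−p) − e·p]·Δt with Δt = 2.
p: 0.07900 → 0.18185  (Δp = +0.10285)
p: 0.18185 → 0.38072  (Δp = +0.19887)
p: 0.38072 → 0.64367  (Δp = +0.26295)
p: 0.64367 → 0.74532  (Δp = +0.10165)
p: 0.74532 → 0.70953  (Δp = -0.03579)
p: 0.70953 → 0.72691  (Δp = +0.01738)

0.7269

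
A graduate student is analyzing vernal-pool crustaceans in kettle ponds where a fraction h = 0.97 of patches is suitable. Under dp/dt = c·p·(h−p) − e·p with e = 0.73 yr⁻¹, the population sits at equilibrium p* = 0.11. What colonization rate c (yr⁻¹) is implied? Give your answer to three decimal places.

At equilibrium c(h−p*) = e, so c = e/(h−p*).
c = 0.73/(0.97 − 0.11) = 0.73/0.8600 = 0.8488.

0.849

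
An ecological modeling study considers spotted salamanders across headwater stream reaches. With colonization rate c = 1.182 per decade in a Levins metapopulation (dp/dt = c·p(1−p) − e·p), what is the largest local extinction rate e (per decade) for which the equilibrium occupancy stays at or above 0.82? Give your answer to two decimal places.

0.21

1 − e/c ≥ 0.82 ⇒ e ≤ c(1 − 0.82) = 1.182 × 0.1800.
e_max = 0.2128.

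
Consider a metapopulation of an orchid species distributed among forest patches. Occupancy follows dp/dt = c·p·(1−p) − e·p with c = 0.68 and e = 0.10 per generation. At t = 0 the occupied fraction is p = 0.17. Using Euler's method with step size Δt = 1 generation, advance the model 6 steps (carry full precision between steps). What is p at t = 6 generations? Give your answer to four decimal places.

0.7716

Update rule: p ← p + [c·p·(1−p) − e·p]·Δt with Δt = 1.
step 1: Δp = +0.07895, p = 0.24895
step 2: Δp = +0.10225, p = 0.35119
step 3: Δp = +0.11982, p = 0.47102
step 4: Δp = +0.12233, p = 0.59335
step 5: Δp = +0.10474, p = 0.69809
step 6: Δp = +0.07351, p = 0.77160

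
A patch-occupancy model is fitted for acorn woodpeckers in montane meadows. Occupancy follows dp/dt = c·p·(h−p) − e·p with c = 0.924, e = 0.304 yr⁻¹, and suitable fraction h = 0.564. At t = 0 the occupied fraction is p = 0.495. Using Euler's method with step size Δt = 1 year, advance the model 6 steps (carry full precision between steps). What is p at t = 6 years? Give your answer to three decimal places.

0.261

Update rule: p ← p + [c·p·(h−p) − e·p]·Δt with Δt = 1.
step 1: Δp = -0.11892, p = 0.37608
step 2: Δp = -0.04903, p = 0.32705
step 3: Δp = -0.02782, p = 0.29923
step 4: Δp = -0.01776, p = 0.28147
step 5: Δp = -0.01209, p = 0.26938
step 6: Δp = -0.00856, p = 0.26082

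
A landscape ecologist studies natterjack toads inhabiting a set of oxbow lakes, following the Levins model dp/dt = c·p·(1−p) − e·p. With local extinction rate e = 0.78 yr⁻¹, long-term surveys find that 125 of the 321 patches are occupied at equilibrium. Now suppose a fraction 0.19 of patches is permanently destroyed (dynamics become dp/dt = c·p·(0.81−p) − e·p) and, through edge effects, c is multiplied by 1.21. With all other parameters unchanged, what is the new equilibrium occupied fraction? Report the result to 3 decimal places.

0.305

Observed p* = 125/321 = 0.38941.
Balance c(1−p*) = e gives c = e/(1 − 0.38941) = 0.78/0.61059 = 1.27745.
New p* = 0.81 − e/c = 0.81 − 0.78000/1.54571 = 0.30538.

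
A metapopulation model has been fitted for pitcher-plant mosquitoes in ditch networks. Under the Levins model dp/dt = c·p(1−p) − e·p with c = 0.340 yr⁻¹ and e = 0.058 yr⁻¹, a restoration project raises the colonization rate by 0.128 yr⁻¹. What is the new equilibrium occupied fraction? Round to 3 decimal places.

Before: p* = 1 − 0.058/0.340 = 0.8294.
After the change, c = 0.468, e = 0.058, so p* = 1 − 0.058/0.468 = 0.8761.

0.876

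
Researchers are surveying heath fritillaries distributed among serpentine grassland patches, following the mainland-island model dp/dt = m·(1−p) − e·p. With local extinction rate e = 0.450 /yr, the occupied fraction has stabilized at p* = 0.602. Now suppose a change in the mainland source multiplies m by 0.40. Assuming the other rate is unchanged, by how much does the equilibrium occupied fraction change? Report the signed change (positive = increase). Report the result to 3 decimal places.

-0.225

Balance m(1−p*) = e·p* gives m = e·p*/(1−p*) = 0.450×0.60200/0.39800 = 0.68065.
New p* = m/(m+e) = 0.27226/(0.27226+0.45000) = 0.37696.
Δp* = 0.37696 − 0.60200 = -0.22504.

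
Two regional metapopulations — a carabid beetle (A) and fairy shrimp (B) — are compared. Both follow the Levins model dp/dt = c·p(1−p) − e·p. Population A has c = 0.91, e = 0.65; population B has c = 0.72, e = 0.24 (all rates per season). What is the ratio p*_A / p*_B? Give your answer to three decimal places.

A: p*_A = 1 − 0.65/0.91 = 0.2857.
B: p*_B = 1 − 0.24/0.72 = 0.6667.
p*_A / p*_B = 0.2857/0.6667 = 0.4286.

0.429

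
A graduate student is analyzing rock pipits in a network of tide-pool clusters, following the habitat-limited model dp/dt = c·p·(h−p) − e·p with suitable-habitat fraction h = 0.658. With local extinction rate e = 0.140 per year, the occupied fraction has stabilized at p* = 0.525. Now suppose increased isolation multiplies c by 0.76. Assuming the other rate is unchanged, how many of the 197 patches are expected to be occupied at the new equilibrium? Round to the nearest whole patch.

Balance c(h−p*) = e gives c = e/(0.658 − 0.52500) = 0.140/0.13300 = 1.05263.
New p* = 0.658 − e/c = 0.658 − 0.14000/0.80000 = 0.48300.
Expected occupied = 197 × 0.48300 = 95.15 ≈ 95.

95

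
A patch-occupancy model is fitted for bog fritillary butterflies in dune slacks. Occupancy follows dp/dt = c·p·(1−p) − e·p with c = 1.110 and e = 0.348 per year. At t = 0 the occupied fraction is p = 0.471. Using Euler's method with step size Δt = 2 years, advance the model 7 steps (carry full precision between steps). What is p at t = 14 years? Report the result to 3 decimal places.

Update rule: p ← p + [c·p·(1−p) − e·p]·Δt with Δt = 2.
t = 2: p = 0.47100 + (+0.22532) = 0.69632
t = 4: p = 0.69632 + (-0.01520) = 0.68112
t = 6: p = 0.68112 + (+0.00811) = 0.68923
t = 8: p = 0.68923 + (-0.00420) = 0.68503
t = 10: p = 0.68503 + (+0.00222) = 0.68725
t = 12: p = 0.68725 + (-0.00116) = 0.68609
t = 14: p = 0.68609 + (+0.00061) = 0.68670

0.687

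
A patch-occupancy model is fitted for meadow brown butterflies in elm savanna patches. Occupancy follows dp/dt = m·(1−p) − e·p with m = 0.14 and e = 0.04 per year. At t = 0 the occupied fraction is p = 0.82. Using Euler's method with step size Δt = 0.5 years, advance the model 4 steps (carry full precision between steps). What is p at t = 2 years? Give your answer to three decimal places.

Update rule: p ← p + [m·(1−p) − e·p]·Δt with Δt = 0.5.
step 1: Δp = -0.00380, p = 0.81620
step 2: Δp = -0.00346, p = 0.81274
step 3: Δp = -0.00315, p = 0.80960
step 4: Δp = -0.00286, p = 0.80673

0.807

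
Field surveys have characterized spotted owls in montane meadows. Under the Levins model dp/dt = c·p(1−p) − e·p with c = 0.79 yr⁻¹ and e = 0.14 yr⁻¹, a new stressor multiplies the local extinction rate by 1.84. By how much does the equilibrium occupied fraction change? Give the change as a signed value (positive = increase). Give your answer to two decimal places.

-0.15

Before: p* = 1 − 0.14/0.79 = 0.8228.
After the change, c = 0.79, e = 0.2576, so p* = 1 − 0.2576/0.79 = 0.6739.
Δp* = 0.6739 − 0.8228 = -0.1489.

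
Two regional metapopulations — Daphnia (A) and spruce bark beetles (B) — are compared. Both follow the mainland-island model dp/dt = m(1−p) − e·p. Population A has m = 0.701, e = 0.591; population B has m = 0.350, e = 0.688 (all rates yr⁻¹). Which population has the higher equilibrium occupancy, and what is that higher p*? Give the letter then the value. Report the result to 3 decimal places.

A, 0.543

A: p*_A = m/(m+e) = 0.701/1.2920 = 0.5426.
B: p*_B = 0.350/1.0380 = 0.3372.
A is higher at 0.5426.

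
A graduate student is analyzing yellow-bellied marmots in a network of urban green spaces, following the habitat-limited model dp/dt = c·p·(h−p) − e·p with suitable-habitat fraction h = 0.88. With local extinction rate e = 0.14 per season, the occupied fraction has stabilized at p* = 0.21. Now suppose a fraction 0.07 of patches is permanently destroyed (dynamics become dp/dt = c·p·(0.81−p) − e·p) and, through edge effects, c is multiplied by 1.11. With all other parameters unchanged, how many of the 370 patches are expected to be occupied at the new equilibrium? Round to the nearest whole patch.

Balance c(h−p*) = e gives c = e/(0.88 − 0.21000) = 0.14/0.67000 = 0.20896.
New p* = 0.81 − e/c = 0.81 − 0.14000/0.23195 = 0.20642.
Expected occupied = 370 × 0.20642 = 76.38 ≈ 76.

76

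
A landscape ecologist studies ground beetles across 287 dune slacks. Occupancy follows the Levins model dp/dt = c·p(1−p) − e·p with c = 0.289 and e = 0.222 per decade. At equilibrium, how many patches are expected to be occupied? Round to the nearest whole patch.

p* = 1 − e/c = 1 − 0.222/0.289 = 0.2318.
Expected occupied patches = N × p* = 287 × 0.2318 = 66.54 ≈ 67.

67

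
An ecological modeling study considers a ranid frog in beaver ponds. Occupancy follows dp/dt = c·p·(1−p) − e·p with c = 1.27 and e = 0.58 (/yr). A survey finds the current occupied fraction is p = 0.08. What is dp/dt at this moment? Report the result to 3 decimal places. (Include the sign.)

Colonization term: c·p·(1−p) = 1.27×0.08×0.9200 = 0.09347.
Extinction term: e·p = 0.04640.
dp/dt = 0.09347 − 0.04640 = 0.04707.

0.047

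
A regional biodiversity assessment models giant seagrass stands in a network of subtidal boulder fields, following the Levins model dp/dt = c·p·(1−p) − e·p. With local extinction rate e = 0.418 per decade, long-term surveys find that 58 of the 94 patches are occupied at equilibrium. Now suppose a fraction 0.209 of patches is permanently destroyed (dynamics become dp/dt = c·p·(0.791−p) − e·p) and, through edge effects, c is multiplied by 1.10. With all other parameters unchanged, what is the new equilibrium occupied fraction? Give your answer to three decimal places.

Observed p* = 58/94 = 0.61702.
Balance c(1−p*) = e gives c = e/(1 − 0.61702) = 0.418/0.38298 = 1.09144.
New p* = 0.791 − e/c = 0.791 − 0.41800/1.20058 = 0.44283.

0.443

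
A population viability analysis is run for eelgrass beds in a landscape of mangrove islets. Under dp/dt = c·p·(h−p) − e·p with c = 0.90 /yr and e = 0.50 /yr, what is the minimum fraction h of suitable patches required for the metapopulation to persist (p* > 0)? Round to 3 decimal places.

0.556

p* = h − e/c is positive only when h > e/c.
h_min = e/c = 0.50/0.90 = 0.5556.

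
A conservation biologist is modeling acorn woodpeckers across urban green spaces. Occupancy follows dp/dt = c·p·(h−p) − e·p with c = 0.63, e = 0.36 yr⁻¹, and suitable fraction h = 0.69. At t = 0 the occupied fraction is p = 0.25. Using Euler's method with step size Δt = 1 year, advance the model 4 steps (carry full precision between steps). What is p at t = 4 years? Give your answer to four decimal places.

Update rule: p ← p + [c·p·(h−p) − e·p]·Δt with Δt = 1.
t = 1: p = 0.25000 + (-0.02070) = 0.22930
t = 2: p = 0.22930 + (-0.01600) = 0.21330
t = 3: p = 0.21330 + (-0.01273) = 0.20057
t = 4: p = 0.20057 + (-0.01036) = 0.19021

0.1902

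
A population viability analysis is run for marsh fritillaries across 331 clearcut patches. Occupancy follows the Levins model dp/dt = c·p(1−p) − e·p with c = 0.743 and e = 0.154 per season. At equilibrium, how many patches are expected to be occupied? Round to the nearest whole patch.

p* = 1 − e/c = 1 − 0.154/0.743 = 0.7927.
Expected occupied patches = N × p* = 331 × 0.7927 = 262.39 ≈ 262.

262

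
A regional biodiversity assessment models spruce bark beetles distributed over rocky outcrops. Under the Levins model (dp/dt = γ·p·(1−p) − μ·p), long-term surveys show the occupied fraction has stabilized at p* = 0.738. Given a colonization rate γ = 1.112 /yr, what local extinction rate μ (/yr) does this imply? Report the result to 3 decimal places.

0.291

At equilibrium γ(1−p*) = μ.
μ = 1.112 × (1 − 0.738) = 1.112 × 0.2620 = 0.2913.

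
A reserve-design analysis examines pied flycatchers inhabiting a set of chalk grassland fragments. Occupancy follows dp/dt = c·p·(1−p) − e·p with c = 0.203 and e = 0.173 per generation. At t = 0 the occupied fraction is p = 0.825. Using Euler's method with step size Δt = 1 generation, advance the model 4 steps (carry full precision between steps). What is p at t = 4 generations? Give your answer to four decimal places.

0.5199

Update rule: p ← p + [c·p·(1−p) − e·p]·Δt with Δt = 1.
  1  |  dp/dt·Δt = -0.113417  |  p_1 = 0.711583
  2  |  dp/dt·Δt = -0.081442  |  p_2 = 0.630141
  3  |  dp/dt·Δt = -0.061703  |  p_3 = 0.568439
  4  |  dp/dt·Δt = -0.048541  |  p_4 = 0.519898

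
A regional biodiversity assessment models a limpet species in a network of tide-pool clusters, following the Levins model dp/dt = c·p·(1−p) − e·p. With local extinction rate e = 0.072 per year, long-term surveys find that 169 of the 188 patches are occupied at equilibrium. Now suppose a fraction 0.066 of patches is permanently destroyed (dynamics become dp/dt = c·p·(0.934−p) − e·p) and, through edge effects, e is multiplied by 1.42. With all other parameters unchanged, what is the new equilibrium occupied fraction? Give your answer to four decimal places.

0.7905

Observed p* = 169/188 = 0.89894.
Balance c(1−p*) = e gives c = e/(1 − 0.89894) = 0.072/0.10106 = 0.71245.
New p* = 0.934 − e/c = 0.934 − 0.10224/0.71245 = 0.79050.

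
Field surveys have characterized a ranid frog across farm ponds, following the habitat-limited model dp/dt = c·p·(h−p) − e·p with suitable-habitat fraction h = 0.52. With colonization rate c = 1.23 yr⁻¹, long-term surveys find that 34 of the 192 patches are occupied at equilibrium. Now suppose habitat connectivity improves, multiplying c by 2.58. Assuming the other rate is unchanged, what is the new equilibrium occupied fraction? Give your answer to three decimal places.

Observed p* = 34/192 = 0.17708.
Balance c(h−p*) = e gives e = 1.23×(0.52 − 0.17708) = 0.42179.
New p* = 0.52 − e/c = 0.52 − 0.42179/3.17340 = 0.38709.

0.387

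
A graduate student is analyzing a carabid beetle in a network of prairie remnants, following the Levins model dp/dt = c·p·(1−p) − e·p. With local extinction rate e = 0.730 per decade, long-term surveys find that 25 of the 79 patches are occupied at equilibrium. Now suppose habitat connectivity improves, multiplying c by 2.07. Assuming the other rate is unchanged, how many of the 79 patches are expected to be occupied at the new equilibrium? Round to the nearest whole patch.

53

Observed p* = 25/79 = 0.31646.
Balance c(1−p*) = e gives c = e/(1 − 0.31646) = 0.730/0.68354 = 1.06797.
New p* = 1 − e/c = 1 − 0.73000/2.21070 = 0.66979.
Expected occupied = 79 × 0.66979 = 52.91 ≈ 53.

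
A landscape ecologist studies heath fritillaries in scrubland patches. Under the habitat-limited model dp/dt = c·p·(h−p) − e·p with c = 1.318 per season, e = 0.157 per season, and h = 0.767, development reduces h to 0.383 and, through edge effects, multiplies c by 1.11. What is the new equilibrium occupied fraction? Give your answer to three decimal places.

Before: p* = h − e/c = 0.767 − 0.157/1.318 = 0.767 − 0.1191 = 0.6479.
After: c = 1.46298, e = 0.157, h = 0.383; p* = 0.383 − 0.157/1.46298 = 0.2757.

0.276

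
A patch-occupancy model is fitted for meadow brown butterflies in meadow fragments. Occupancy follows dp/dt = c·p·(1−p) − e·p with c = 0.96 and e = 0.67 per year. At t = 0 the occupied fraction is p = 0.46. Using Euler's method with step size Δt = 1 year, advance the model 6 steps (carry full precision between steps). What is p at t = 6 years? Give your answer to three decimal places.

0.314

Update rule: p ← p + [c·p·(1−p) − e·p]·Δt with Δt = 1.
t = 1: p = 0.46000 + (-0.06974) = 0.39026
t = 2: p = 0.39026 + (-0.03304) = 0.35723
t = 3: p = 0.35723 + (-0.01891) = 0.33832
t = 4: p = 0.33832 + (-0.01177) = 0.32655
t = 5: p = 0.32655 + (-0.00767) = 0.31888
t = 6: p = 0.31888 + (-0.00514) = 0.31374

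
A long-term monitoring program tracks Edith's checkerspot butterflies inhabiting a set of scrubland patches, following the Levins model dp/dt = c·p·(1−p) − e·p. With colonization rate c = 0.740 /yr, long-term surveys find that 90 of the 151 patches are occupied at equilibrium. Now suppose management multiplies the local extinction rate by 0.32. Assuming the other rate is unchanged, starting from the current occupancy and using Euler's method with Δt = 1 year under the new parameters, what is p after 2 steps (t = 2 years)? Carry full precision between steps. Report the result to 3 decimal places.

Observed p* = 90/151 = 0.59603.
Balance c(1−p*) = e gives e = 0.740×(1 − 0.59603) = 0.29894.
Starting from p₀ = 0.59603; update p ← p + (dp/dt)·Δt with the new parameters.
p: 0.59603 → 0.71719  (Δp = +0.12116)
p: 0.71719 → 0.79867  (Δp = +0.08149)

0.799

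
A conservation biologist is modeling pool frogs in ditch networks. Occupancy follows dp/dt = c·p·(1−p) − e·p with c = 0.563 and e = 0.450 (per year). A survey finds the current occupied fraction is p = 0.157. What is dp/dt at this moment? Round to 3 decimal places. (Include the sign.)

Colonization term: c·p·(1−p) = 0.563×0.157×0.8430 = 0.07451.
Extinction term: e·p = 0.07065.
dp/dt = 0.07451 − 0.07065 = 0.00386.

0.004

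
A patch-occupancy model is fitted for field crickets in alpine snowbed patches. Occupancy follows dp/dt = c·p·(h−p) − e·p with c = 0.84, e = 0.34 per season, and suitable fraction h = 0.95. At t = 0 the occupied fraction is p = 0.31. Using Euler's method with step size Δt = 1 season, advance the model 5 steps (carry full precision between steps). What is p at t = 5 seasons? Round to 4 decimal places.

0.5181

Update rule: p ← p + [c·p·(h−p) − e·p]·Δt with Δt = 1.
step 1: Δp = +0.06126, p = 0.37126
step 2: Δp = +0.05426, p = 0.42551
step 3: Δp = +0.04279, p = 0.46831
step 4: Δp = +0.03026, p = 0.49857
step 5: Δp = +0.01954, p = 0.51811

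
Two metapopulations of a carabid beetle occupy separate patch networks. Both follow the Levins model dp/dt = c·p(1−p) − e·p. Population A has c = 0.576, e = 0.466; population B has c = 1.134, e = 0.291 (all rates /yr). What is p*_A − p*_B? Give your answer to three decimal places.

A: p*_A = 1 − 0.466/0.576 = 0.1910.
B: p*_B = 1 − 0.291/1.134 = 0.7434.
p*_A − p*_B = 0.1910 − 0.7434 = -0.5524.

-0.552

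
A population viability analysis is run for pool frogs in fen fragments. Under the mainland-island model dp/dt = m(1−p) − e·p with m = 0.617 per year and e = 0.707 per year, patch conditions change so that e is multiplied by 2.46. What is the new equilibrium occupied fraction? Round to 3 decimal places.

Before: p* = 0.617/(0.617+0.707) = 0.4660.
After: m = 0.617, e = 1.73922; p* = 0.617/2.3562 = 0.2619.

0.262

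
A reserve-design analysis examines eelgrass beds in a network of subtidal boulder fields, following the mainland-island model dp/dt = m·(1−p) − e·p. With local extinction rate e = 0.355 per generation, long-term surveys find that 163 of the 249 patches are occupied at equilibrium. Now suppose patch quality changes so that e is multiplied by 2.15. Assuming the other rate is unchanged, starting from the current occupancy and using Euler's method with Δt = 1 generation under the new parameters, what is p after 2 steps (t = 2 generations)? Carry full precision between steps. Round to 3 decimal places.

0.504

Observed p* = 163/249 = 0.65462.
Balance m(1−p*) = e·p* gives m = e·p*/(1−p*) = 0.355×0.65462/0.34538 = 0.67285.
Starting from p₀ = 0.65462; update p ← p + (dp/dt)·Δt with the new parameters.
p: 0.65462 → 0.38737  (Δp = -0.26725)
p: 0.38737 → 0.50392  (Δp = +0.11655)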